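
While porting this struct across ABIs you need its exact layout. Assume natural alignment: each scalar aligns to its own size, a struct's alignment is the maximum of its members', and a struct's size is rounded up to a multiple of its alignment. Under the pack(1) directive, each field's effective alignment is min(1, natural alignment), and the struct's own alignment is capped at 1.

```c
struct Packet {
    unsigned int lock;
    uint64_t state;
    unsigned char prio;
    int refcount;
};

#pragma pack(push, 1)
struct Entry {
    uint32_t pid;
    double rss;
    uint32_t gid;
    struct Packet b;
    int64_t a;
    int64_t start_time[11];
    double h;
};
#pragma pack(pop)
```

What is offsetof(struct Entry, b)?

Packet: @0: lock [4B, align 4] → 4; +4 pad (align 8); @8: state [8B, align 8] → 16; @16: prio [1B, align 1] → 17; +3 pad (align 4); @20: refcount [4B, align 4] → 24; size 24, align 8
@0: pid [4B, align 1] → 4
@4: rss [8B, align 1] → 12
@12: gid [4B, align 1] → 16
@16: b [24B, align 1] → 40

16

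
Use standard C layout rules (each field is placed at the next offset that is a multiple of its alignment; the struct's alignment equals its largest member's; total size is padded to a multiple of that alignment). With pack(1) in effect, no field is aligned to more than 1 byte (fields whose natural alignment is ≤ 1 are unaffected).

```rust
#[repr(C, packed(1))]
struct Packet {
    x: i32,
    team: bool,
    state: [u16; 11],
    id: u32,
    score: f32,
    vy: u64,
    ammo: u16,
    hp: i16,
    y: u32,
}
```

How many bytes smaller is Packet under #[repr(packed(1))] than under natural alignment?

5

natural layout:
  0..4  x  (4B, 4-aligned)
  4..5  team  (1B, 1-aligned)
  5..6  -- padding (1B)
  6..28  state  (22B, 2-aligned)
  28..32  id  (4B, 4-aligned)
  32..36  score  (4B, 4-aligned)
  36..40  -- padding (4B)
  40..48  vy  (8B, 8-aligned)
  48..50  ammo  (2B, 2-aligned)
  50..52  hp  (2B, 2-aligned)
  52..56  y  (4B, 4-aligned)
  sizeof = 56, alignof = 8
packed(1) layout:
  0..4  x  (4B, 1-aligned)
  4..5  team  (1B, 1-aligned)
  5..27  state  (22B, 1-aligned)
  27..31  id  (4B, 1-aligned)
  31..35  score  (4B, 1-aligned)
  35..43  vy  (8B, 1-aligned)
  43..45  ammo  (2B, 1-aligned)
  45..47  hp  (2B, 1-aligned)
  47..51  y  (4B, 1-aligned)
  sizeof = 51, alignof = 1
56 − 51 = 5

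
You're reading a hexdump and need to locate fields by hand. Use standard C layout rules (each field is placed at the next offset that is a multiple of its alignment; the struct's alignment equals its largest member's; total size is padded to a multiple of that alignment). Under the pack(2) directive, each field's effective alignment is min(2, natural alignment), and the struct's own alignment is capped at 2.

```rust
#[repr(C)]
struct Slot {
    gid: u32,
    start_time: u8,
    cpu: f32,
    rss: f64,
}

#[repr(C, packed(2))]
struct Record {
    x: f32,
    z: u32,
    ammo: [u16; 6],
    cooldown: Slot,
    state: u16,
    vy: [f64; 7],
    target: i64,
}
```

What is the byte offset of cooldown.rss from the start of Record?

36

Slot: 0..4  gid  (4B, 4-aligned); 4..5  start_time  (1B, 1-aligned); 5..8  -- padding (3B); 8..12  cpu  (4B, 4-aligned); 12..16  -- padding (4B); 16..24  rss  (8B, 8-aligned); sizeof = 24, alignof = 8
0..4  x  (4B, 2-aligned)
4..8  z  (4B, 2-aligned)
8..20  ammo  (12B, 2-aligned)
20..44  cooldown  (24B, 2-aligned)
within Slot: rss at 16
20 + 16 = 36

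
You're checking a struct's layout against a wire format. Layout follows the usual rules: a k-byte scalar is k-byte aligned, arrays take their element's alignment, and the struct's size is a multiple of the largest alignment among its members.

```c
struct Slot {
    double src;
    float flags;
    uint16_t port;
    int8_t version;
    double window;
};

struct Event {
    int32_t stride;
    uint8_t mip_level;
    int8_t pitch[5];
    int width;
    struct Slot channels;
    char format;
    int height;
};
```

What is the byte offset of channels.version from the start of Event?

Slot: 0..8  src  (8B, 8-aligned); 8..12  flags  (4B, 4-aligned); 12..14  port  (2B, 2-aligned); 14..15  version  (1B, 1-aligned); 15..16  -- padding (1B); 16..24  window  (8B, 8-aligned); sizeof = 24, alignof = 8
0..4  stride  (4B, 4-aligned)
4..5  mip_level  (1B, 1-aligned)
5..10  pitch  (5B, 1-aligned)
10..12  -- padding (2B)
12..16  width  (4B, 4-aligned)
16..40  channels  (24B, 8-aligned)
within Slot: version at 14
16 + 14 = 30

30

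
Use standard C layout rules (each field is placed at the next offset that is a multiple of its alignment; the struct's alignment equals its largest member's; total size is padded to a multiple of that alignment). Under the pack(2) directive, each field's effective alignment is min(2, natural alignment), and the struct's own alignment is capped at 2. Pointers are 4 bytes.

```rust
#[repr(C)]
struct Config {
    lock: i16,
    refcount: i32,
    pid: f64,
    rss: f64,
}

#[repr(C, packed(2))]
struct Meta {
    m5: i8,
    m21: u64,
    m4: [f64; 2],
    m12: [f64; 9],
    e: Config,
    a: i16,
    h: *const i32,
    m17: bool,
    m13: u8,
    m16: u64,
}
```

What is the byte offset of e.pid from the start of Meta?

Config: 0..2  lock  (2B, 2-aligned); 2..4  -- padding (2B); 4..8  refcount  (4B, 4-aligned); 8..16  pid  (8B, 8-aligned); 16..24  rss  (8B, 8-aligned); sizeof = 24, alignof = 8
0..1  m5  (1B, 1-aligned)
1..2  -- padding (1B)
2..10  m21  (8B, 2-aligned)
10..26  m4  (16B, 2-aligned)
26..98  m12  (72B, 2-aligned)
98..122  e  (24B, 2-aligned)
within Config: pid at 8
98 + 8 = 106

106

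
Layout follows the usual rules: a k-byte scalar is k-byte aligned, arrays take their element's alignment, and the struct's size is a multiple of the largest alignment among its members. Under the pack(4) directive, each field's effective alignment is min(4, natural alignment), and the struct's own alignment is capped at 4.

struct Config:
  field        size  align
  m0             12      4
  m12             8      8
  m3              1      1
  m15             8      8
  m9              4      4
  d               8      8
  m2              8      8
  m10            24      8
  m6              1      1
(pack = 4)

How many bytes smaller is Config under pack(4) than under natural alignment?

natural layout:
  m0 at 0 (size 12, align 4) → ends 12
  pad 4 to align 8 for m12
  m12 at 16 (size 8, align 8) → ends 24
  m3 at 24 (size 1, align 1) → ends 25
  pad 7 to align 8 for m15
  m15 at 32 (size 8, align 8) → ends 40
  m9 at 40 (size 4, align 4) → ends 44
  pad 4 to align 8 for d
  d at 48 (size 8, align 8) → ends 56
  m2 at 56 (size 8, align 8) → ends 64
  m10 at 64 (size 24, align 8) → ends 88
  m6 at 88 (size 1, align 1) → ends 89
  tail pad 7 to reach multiple of 8
  total 96 bytes, alignment 8
packed(4) layout:
  m0 at 0 (size 12, align 4) → ends 12
  m12 at 12 (size 8, align 4) → ends 20
  m3 at 20 (size 1, align 1) → ends 21
  pad 3 to align 4 for m15
  m15 at 24 (size 8, align 4) → ends 32
  m9 at 32 (size 4, align 4) → ends 36
  d at 36 (size 8, align 4) → ends 44
  m2 at 44 (size 8, align 4) → ends 52
  m10 at 52 (size 24, align 4) → ends 76
  m6 at 76 (size 1, align 1) → ends 77
  tail pad 3 to reach multiple of 4
  total 80 bytes, alignment 4
96 − 80 = 16

16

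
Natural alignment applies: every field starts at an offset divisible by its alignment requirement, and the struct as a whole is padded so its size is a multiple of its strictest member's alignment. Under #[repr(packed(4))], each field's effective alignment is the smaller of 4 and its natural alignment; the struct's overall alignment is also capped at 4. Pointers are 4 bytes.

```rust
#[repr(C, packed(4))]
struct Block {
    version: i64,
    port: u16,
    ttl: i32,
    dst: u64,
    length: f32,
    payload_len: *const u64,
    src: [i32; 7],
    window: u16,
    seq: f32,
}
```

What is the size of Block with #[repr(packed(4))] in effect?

0..8  version  (8B, 4-aligned)
8..10  port  (2B, 2-aligned)
10..12  -- padding (2B)
12..16  ttl  (4B, 4-aligned)
16..24  dst  (8B, 4-aligned)
24..28  length  (4B, 4-aligned)
28..32  payload_len  (4B, 4-aligned)
32..60  src  (28B, 4-aligned)
60..62  window  (2B, 2-aligned)
62..64  -- padding (2B)
64..68  seq  (4B, 4-aligned)
sizeof = 68, alignof = 4

68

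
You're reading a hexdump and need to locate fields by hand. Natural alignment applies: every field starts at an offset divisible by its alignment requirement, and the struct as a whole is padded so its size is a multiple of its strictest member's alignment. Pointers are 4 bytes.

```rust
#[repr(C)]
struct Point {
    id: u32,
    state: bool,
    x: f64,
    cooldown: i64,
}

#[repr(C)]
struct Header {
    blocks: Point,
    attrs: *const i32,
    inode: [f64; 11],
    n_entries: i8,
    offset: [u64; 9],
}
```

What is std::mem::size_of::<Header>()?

Point: @0: id [4B, align 4] → 4; @4: state [1B, align 1] → 5; +3 pad (align 8); @8: x [8B, align 8] → 16; @16: cooldown [8B, align 8] → 24; size 24, align 8
@0: blocks [24B, align 8] → 24
@24: attrs [4B, align 4] → 28
+4 pad (align 8)
@32: inode [88B, align 8] → 120
@120: n_entries [1B, align 1] → 121
+7 pad (align 8)
@128: offset [72B, align 8] → 200
size 200, align 8

200 bytes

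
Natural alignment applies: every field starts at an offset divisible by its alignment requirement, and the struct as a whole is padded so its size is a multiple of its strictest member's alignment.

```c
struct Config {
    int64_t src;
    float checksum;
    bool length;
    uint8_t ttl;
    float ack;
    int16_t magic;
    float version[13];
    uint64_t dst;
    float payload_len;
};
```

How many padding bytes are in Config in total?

src at 0 (size 8, align 8) → ends 8
checksum at 8 (size 4, align 4) → ends 12
length at 12 (size 1, align 1) → ends 13
ttl at 13 (size 1, align 1) → ends 14
pad 2 to align 4 for ack
ack at 16 (size 4, align 4) → ends 20
magic at 20 (size 2, align 2) → ends 22
pad 2 to align 4 for version
version at 24 (size 52, align 4) → ends 76
pad 4 to align 8 for dst
dst at 80 (size 8, align 8) → ends 88
payload_len at 88 (size 4, align 4) → ends 92
tail pad 4 to reach multiple of 8
total 96 bytes, alignment 8
data bytes 84, size 96 → padding 12

12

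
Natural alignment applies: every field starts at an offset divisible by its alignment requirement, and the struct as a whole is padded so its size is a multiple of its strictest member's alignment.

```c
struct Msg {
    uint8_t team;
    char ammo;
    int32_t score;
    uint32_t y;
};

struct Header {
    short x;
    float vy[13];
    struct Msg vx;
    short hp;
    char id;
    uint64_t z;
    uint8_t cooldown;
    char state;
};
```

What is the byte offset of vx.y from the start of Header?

64

Msg: team at 0 (size 1, align 1) → ends 1; ammo at 1 (size 1, align 1) → ends 2; pad 2 to align 4 for score; score at 4 (size 4, align 4) → ends 8; y at 8 (size 4, align 4) → ends 12; total 12 bytes, alignment 4
x at 0 (size 2, align 2) → ends 2
pad 2 to align 4 for vy
vy at 4 (size 52, align 4) → ends 56
vx at 56 (size 12, align 4) → ends 68
within Msg: y at 8
56 + 8 = 64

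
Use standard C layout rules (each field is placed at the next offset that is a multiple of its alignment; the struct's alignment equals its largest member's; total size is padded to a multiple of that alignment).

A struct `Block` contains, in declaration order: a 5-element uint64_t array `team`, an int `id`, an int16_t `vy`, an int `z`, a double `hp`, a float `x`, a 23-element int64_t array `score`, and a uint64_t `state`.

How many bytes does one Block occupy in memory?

264

@0: team [40B, align 8] → 40
@40: id [4B, align 4] → 44
@44: vy [2B, align 2] → 46
+2 pad (align 4)
@48: z [4B, align 4] → 52
+4 pad (align 8)
@56: hp [8B, align 8] → 64
@64: x [4B, align 4] → 68
+4 pad (align 8)
@72: score [184B, align 8] → 256
@256: state [8B, align 8] → 264
size 264, align 8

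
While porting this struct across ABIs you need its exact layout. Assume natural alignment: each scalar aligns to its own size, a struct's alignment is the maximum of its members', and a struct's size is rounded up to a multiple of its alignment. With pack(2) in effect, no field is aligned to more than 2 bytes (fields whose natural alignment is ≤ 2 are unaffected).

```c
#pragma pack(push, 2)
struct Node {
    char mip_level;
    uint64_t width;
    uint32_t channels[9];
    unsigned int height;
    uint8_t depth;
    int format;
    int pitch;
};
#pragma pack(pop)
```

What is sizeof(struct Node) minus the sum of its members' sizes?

2

0..1  mip_level  (1B, 1-aligned)
1..2  -- padding (1B)
2..10  width  (8B, 2-aligned)
10..46  channels  (36B, 2-aligned)
46..50  height  (4B, 2-aligned)
50..51  depth  (1B, 1-aligned)
51..52  -- padding (1B)
52..56  format  (4B, 2-aligned)
56..60  pitch  (4B, 2-aligned)
sizeof = 60, alignof = 2
data bytes 58, size 60 → padding 2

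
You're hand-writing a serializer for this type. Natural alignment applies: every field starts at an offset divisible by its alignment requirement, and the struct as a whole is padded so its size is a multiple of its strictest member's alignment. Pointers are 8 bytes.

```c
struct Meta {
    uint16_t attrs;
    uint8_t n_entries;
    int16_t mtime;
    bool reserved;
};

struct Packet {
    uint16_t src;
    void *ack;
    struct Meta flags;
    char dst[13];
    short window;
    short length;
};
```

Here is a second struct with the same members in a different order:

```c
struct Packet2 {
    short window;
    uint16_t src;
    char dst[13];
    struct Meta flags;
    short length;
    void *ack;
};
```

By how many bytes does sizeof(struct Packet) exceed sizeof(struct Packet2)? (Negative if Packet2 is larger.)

Meta: attrs at 0 (size 2, align 2) → ends 2; n_entries at 2 (size 1, align 1) → ends 3; pad 1 to align 2 for mtime; mtime at 4 (size 2, align 2) → ends 6; reserved at 6 (size 1, align 1) → ends 7; tail pad 1 to reach multiple of 2; total 8 bytes, alignment 2
src at 0 (size 2, align 2) → ends 2
pad 6 to align 8 for ack
ack at 8 (size 8, align 8) → ends 16
flags at 16 (size 8, align 2) → ends 24
dst at 24 (size 13, align 1) → ends 37
pad 1 to align 2 for window
window at 38 (size 2, align 2) → ends 40
length at 40 (size 2, align 2) → ends 42
tail pad 6 to reach multiple of 8
total 48 bytes, alignment 8
— Packet2 —
window at 0 (size 2, align 2) → ends 2
src at 2 (size 2, align 2) → ends 4
dst at 4 (size 13, align 1) → ends 17
pad 1 to align 2 for flags
flags at 18 (size 8, align 2) → ends 26
length at 26 (size 2, align 2) → ends 28
pad 4 to align 8 for ack
ack at 32 (size 8, align 8) → ends 40
total 40 bytes, alignment 8
48 − 40 = 8

8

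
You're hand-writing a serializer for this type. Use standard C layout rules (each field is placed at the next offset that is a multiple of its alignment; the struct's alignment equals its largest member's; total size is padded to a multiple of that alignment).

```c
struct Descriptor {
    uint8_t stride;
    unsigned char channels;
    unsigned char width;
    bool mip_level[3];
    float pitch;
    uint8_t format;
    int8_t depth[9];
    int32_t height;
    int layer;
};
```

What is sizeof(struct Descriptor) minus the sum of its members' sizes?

4

0..1  stride  (1B, 1-aligned)
1..2  channels  (1B, 1-aligned)
2..3  width  (1B, 1-aligned)
3..6  mip_level  (3B, 1-aligned)
6..8  -- padding (2B)
8..12  pitch  (4B, 4-aligned)
12..13  format  (1B, 1-aligned)
13..22  depth  (9B, 1-aligned)
22..24  -- padding (2B)
24..28  height  (4B, 4-aligned)
28..32  layer  (4B, 4-aligned)
sizeof = 32, alignof = 4
data bytes 28, size 32 → padding 4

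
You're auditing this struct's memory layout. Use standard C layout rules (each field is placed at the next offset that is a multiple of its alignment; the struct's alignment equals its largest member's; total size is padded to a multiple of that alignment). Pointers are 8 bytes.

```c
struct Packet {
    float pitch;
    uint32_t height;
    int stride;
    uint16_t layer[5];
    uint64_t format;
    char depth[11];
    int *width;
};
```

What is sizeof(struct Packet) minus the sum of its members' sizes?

7

pitch at 0 (size 4, align 4) → ends 4
height at 4 (size 4, align 4) → ends 8
stride at 8 (size 4, align 4) → ends 12
layer at 12 (size 10, align 2) → ends 22
pad 2 to align 8 for format
format at 24 (size 8, align 8) → ends 32
depth at 32 (size 11, align 1) → ends 43
pad 5 to align 8 for width
width at 48 (size 8, align 8) → ends 56
total 56 bytes, alignment 8
data bytes 49, size 56 → padding 7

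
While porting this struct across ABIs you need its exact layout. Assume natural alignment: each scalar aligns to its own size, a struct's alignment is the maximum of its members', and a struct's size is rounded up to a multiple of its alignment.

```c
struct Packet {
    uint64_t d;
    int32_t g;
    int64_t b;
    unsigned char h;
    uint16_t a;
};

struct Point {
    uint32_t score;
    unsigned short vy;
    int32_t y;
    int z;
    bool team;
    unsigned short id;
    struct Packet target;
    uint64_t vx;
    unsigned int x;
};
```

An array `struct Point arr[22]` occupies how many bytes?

Packet: @0: d [8B, align 8] → 8; @8: g [4B, align 4] → 12; +4 pad (align 8); @16: b [8B, align 8] → 24; @24: h [1B, align 1] → 25; +1 pad (align 2); @26: a [2B, align 2] → 28; +4 tail pad (align 8); size 32, align 8
@0: score [4B, align 4] → 4
@4: vy [2B, align 2] → 6
+2 pad (align 4)
@8: y [4B, align 4] → 12
@12: z [4B, align 4] → 16
@16: team [1B, align 1] → 17
+1 pad (align 2)
@18: id [2B, align 2] → 20
+4 pad (align 8)
@24: target [32B, align 8] → 56
@56: vx [8B, align 8] → 64
@64: x [4B, align 4] → 68
+4 tail pad (align 8)
size 72, align 8
array of 22: 22 × 72 = 1584

1584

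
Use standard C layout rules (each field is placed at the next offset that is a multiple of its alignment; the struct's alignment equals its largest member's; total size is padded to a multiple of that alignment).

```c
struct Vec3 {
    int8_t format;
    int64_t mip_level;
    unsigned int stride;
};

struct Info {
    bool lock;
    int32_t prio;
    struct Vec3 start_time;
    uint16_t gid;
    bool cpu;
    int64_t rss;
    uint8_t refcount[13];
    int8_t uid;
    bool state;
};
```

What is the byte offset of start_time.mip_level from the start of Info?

Vec3: 0..1  format  (1B, 1-aligned); 1..8  -- padding (7B); 8..16  mip_level  (8B, 8-aligned); 16..20  stride  (4B, 4-aligned); 20..24  -- tail padding (4B); sizeof = 24, alignof = 8
0..1  lock  (1B, 1-aligned)
1..4  -- padding (3B)
4..8  prio  (4B, 4-aligned)
8..32  start_time  (24B, 8-aligned)
within Vec3: mip_level at 8
8 + 8 = 16

16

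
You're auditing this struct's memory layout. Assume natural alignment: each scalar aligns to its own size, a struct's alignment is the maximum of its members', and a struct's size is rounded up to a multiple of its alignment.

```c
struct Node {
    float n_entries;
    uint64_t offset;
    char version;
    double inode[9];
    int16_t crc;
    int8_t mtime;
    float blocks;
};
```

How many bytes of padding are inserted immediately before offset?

4

0..4  n_entries  (4B, 4-aligned)
4..8  -- padding (4B)
8..16  offset  (8B, 8-aligned)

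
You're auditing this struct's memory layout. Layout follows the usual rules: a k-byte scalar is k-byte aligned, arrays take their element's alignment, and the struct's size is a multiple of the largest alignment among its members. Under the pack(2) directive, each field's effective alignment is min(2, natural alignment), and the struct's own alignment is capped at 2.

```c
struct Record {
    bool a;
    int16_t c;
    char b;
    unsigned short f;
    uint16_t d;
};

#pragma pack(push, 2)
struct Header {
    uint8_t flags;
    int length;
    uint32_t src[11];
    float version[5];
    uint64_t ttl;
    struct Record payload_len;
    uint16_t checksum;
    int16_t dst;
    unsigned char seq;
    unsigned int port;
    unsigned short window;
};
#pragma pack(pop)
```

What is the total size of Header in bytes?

100 bytes

Record: a at 0 (size 1, align 1) → ends 1; pad 1 to align 2 for c; c at 2 (size 2, align 2) → ends 4; b at 4 (size 1, align 1) → ends 5; pad 1 to align 2 for f; f at 6 (size 2, align 2) → ends 8; d at 8 (size 2, align 2) → ends 10; total 10 bytes, alignment 2
flags at 0 (size 1, align 1) → ends 1
pad 1 to align 2 for length
length at 2 (size 4, align 2) → ends 6
src at 6 (size 44, align 2) → ends 50
version at 50 (size 20, align 2) → ends 70
ttl at 70 (size 8, align 2) → ends 78
payload_len at 78 (size 10, align 2) → ends 88
checksum at 88 (size 2, align 2) → ends 90
dst at 90 (size 2, align 2) → ends 92
seq at 92 (size 1, align 1) → ends 93
pad 1 to align 2 for port
port at 94 (size 4, align 2) → ends 98
window at 98 (size 2, align 2) → ends 100
total 100 bytes, alignment 2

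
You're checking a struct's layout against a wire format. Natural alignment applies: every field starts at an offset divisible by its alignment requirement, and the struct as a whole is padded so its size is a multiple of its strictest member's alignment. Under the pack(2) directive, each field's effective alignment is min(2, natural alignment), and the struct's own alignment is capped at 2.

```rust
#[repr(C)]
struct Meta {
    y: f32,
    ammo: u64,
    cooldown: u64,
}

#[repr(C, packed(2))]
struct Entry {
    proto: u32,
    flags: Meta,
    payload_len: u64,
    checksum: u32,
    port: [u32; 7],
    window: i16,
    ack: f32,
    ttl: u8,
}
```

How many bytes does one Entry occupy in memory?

Meta: 0..4  y  (4B, 4-aligned); 4..8  -- padding (4B); 8..16  ammo  (8B, 8-aligned); 16..24  cooldown  (8B, 8-aligned); sizeof = 24, alignof = 8
0..4  proto  (4B, 2-aligned)
4..28  flags  (24B, 2-aligned)
28..36  payload_len  (8B, 2-aligned)
36..40  checksum  (4B, 2-aligned)
40..68  port  (28B, 2-aligned)
68..70  window  (2B, 2-aligned)
70..74  ack  (4B, 2-aligned)
74..75  ttl  (1B, 1-aligned)
75..76  -- tail padding (1B)
sizeof = 76, alignof = 2

76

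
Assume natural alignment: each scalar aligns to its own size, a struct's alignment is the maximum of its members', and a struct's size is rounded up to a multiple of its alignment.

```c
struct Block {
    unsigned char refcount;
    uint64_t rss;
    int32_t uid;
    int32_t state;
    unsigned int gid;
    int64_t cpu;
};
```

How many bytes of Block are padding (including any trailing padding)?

11

refcount at 0 (size 1, align 1) → ends 1
pad 7 to align 8 for rss
rss at 8 (size 8, align 8) → ends 16
uid at 16 (size 4, align 4) → ends 20
state at 20 (size 4, align 4) → ends 24
gid at 24 (size 4, align 4) → ends 28
pad 4 to align 8 for cpu
cpu at 32 (size 8, align 8) → ends 40
total 40 bytes, alignment 8
data bytes 29, size 40 → padding 11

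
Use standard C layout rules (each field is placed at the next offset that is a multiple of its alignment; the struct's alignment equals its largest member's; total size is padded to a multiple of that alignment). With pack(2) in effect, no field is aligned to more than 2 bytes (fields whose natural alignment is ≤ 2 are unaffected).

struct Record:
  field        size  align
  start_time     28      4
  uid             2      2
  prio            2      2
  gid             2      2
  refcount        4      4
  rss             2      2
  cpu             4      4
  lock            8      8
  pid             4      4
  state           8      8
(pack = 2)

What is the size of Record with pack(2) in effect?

64

@0: start_time [28B, align 2] → 28
@28: uid [2B, align 2] → 30
@30: prio [2B, align 2] → 32
@32: gid [2B, align 2] → 34
@34: refcount [4B, align 2] → 38
@38: rss [2B, align 2] → 40
@40: cpu [4B, align 2] → 44
@44: lock [8B, align 2] → 52
@52: pid [4B, align 2] → 56
@56: state [8B, align 2] → 64
size 64, align 2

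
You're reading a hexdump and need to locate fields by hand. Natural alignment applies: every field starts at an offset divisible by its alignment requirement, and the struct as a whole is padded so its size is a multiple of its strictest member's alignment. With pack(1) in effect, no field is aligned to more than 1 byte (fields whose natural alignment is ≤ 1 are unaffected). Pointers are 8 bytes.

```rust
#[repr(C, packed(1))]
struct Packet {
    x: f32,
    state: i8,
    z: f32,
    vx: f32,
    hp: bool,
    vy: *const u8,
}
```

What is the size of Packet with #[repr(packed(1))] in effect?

22

x at 0 (size 4, align 1) → ends 4
state at 4 (size 1, align 1) → ends 5
z at 5 (size 4, align 1) → ends 9
vx at 9 (size 4, align 1) → ends 13
hp at 13 (size 1, align 1) → ends 14
vy at 14 (size 8, align 1) → ends 22
total 22 bytes, alignment 1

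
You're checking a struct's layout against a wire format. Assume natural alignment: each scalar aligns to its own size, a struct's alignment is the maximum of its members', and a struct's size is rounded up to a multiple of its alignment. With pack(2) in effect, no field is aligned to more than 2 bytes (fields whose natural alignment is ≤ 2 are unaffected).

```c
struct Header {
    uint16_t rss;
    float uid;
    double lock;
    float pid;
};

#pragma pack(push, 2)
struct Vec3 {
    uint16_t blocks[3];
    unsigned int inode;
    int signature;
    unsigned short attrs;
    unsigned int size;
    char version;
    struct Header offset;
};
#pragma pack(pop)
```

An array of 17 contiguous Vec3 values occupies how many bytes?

Header: 0..2  rss  (2B, 2-aligned); 2..4  -- padding (2B); 4..8  uid  (4B, 4-aligned); 8..16  lock  (8B, 8-aligned); 16..20  pid  (4B, 4-aligned); 20..24  -- tail padding (4B); sizeof = 24, alignof = 8
0..6  blocks  (6B, 2-aligned)
6..10  inode  (4B, 2-aligned)
10..14  signature  (4B, 2-aligned)
14..16  attrs  (2B, 2-aligned)
16..20  size  (4B, 2-aligned)
20..21  version  (1B, 1-aligned)
21..22  -- padding (1B)
22..46  offset  (24B, 2-aligned)
sizeof = 46, alignof = 2
array of 17: 17 × 46 = 782

782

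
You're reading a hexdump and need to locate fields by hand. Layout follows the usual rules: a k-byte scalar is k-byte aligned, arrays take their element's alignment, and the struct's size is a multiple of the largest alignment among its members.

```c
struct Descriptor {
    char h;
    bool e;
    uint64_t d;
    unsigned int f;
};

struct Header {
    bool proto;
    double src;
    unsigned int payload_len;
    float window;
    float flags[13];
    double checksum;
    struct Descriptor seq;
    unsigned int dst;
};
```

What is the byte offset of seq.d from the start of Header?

96

Descriptor: @0: h [1B, align 1] → 1; @1: e [1B, align 1] → 2; +6 pad (align 8); @8: d [8B, align 8] → 16; @16: f [4B, align 4] → 20; +4 tail pad (align 8); size 24, align 8
@0: proto [1B, align 1] → 1
+7 pad (align 8)
@8: src [8B, align 8] → 16
@16: payload_len [4B, align 4] → 20
@20: window [4B, align 4] → 24
@24: flags [52B, align 4] → 76
+4 pad (align 8)
@80: checksum [8B, align 8] → 88
@88: seq [24B, align 8] → 112
within Descriptor: d at 8
88 + 8 = 96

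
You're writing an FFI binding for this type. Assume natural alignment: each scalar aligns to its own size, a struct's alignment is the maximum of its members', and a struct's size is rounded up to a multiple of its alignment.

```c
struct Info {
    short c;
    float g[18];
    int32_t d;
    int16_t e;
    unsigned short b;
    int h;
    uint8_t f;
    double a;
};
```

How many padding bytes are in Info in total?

9

0..2  c  (2B, 2-aligned)
2..4  -- padding (2B)
4..76  g  (72B, 4-aligned)
76..80  d  (4B, 4-aligned)
80..82  e  (2B, 2-aligned)
82..84  b  (2B, 2-aligned)
84..88  h  (4B, 4-aligned)
88..89  f  (1B, 1-aligned)
89..96  -- padding (7B)
96..104  a  (8B, 8-aligned)
sizeof = 104, alignof = 8
data bytes 95, size 104 → padding 9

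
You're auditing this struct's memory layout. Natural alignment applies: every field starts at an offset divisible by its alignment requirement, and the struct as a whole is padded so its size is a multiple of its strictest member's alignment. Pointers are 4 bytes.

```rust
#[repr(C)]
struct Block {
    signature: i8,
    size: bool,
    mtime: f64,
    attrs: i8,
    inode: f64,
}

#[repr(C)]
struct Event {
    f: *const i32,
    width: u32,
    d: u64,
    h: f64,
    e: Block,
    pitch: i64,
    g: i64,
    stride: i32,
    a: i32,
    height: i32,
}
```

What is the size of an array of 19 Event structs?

Block: @0: signature [1B, align 1] → 1; @1: size [1B, align 1] → 2; +6 pad (align 8); @8: mtime [8B, align 8] → 16; @16: attrs [1B, align 1] → 17; +7 pad (align 8); @24: inode [8B, align 8] → 32; size 32, align 8
@0: f [4B, align 4] → 4
@4: width [4B, align 4] → 8
@8: d [8B, align 8] → 16
@16: h [8B, align 8] → 24
@24: e [32B, align 8] → 56
@56: pitch [8B, align 8] → 64
@64: g [8B, align 8] → 72
@72: stride [4B, align 4] → 76
@76: a [4B, align 4] → 80
@80: height [4B, align 4] → 84
+4 tail pad (align 8)
size 88, align 8
array of 19: 19 × 88 = 1672

1672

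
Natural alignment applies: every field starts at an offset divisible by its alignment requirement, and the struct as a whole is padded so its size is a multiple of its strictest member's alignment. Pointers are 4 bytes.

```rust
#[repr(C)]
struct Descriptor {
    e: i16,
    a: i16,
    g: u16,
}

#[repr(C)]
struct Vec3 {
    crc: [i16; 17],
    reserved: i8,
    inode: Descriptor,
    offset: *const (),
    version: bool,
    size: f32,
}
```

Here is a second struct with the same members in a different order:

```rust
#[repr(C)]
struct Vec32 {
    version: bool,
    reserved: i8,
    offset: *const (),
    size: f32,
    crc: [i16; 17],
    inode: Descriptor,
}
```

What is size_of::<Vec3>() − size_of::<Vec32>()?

Descriptor: e at 0 (size 2, align 2) → ends 2; a at 2 (size 2, align 2) → ends 4; g at 4 (size 2, align 2) → ends 6; total 6 bytes, alignment 2
crc at 0 (size 34, align 2) → ends 34
reserved at 34 (size 1, align 1) → ends 35
pad 1 to align 2 for inode
inode at 36 (size 6, align 2) → ends 42
pad 2 to align 4 for offset
offset at 44 (size 4, align 4) → ends 48
version at 48 (size 1, align 1) → ends 49
pad 3 to align 4 for size
size at 52 (size 4, align 4) → ends 56
total 56 bytes, alignment 4
— Vec32 —
version at 0 (size 1, align 1) → ends 1
reserved at 1 (size 1, align 1) → ends 2
pad 2 to align 4 for offset
offset at 4 (size 4, align 4) → ends 8
size at 8 (size 4, align 4) → ends 12
crc at 12 (size 34, align 2) → ends 46
inode at 46 (size 6, align 2) → ends 52
total 52 bytes, alignment 4
56 − 52 = 4

4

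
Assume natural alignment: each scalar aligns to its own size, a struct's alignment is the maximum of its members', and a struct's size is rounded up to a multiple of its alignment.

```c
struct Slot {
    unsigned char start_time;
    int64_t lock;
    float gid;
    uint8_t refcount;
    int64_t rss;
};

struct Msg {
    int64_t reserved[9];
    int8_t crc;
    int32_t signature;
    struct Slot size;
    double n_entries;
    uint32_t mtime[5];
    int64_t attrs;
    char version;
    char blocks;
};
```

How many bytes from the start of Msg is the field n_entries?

Slot: @0: start_time [1B, align 1] → 1; +7 pad (align 8); @8: lock [8B, align 8] → 16; @16: gid [4B, align 4] → 20; @20: refcount [1B, align 1] → 21; +3 pad (align 8); @24: rss [8B, align 8] → 32; size 32, align 8
@0: reserved [72B, align 8] → 72
@72: crc [1B, align 1] → 73
+3 pad (align 4)
@76: signature [4B, align 4] → 80
@80: size [32B, align 8] → 112
@112: n_entries [8B, align 8] → 120

112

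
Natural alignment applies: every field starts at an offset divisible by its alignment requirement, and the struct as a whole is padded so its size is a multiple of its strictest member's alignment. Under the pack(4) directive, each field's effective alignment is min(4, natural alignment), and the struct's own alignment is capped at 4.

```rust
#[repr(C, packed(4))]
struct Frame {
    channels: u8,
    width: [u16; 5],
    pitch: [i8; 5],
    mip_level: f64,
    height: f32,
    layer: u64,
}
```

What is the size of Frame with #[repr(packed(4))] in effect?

40

@0: channels [1B, align 1] → 1
+1 pad (align 2)
@2: width [10B, align 2] → 12
@12: pitch [5B, align 1] → 17
+3 pad (align 4)
@20: mip_level [8B, align 4] → 28
@28: height [4B, align 4] → 32
@32: layer [8B, align 4] → 40
size 40, align 4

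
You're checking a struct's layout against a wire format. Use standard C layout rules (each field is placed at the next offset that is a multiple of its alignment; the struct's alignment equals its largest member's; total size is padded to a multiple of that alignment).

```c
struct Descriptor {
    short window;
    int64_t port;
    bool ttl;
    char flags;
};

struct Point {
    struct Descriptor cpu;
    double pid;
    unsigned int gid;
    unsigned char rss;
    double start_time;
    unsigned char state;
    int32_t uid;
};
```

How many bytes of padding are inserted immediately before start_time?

Descriptor: @0: window [2B, align 2] → 2; +6 pad (align 8); @8: port [8B, align 8] → 16; @16: ttl [1B, align 1] → 17; @17: flags [1B, align 1] → 18; +6 tail pad (align 8); size 24, align 8
@0: cpu [24B, align 8] → 24
@24: pid [8B, align 8] → 32
@32: gid [4B, align 4] → 36
@36: rss [1B, align 1] → 37
+3 pad (align 8)
@40: start_time [8B, align 8] → 48

3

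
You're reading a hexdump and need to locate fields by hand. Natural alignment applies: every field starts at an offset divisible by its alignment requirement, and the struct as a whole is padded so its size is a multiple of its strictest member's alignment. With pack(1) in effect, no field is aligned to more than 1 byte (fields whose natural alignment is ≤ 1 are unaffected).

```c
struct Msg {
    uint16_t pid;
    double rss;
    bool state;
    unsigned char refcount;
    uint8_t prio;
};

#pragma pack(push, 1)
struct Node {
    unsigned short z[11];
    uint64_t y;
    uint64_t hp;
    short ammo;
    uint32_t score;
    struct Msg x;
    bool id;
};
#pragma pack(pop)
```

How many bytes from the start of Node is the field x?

44

Msg: pid at 0 (size 2, align 2) → ends 2; pad 6 to align 8 for rss; rss at 8 (size 8, align 8) → ends 16; state at 16 (size 1, align 1) → ends 17; refcount at 17 (size 1, align 1) → ends 18; prio at 18 (size 1, align 1) → ends 19; tail pad 5 to reach multiple of 8; total 24 bytes, alignment 8
z at 0 (size 22, align 1) → ends 22
y at 22 (size 8, align 1) → ends 30
hp at 30 (size 8, align 1) → ends 38
ammo at 38 (size 2, align 1) → ends 40
score at 40 (size 4, align 1) → ends 44
x at 44 (size 24, align 1) → ends 68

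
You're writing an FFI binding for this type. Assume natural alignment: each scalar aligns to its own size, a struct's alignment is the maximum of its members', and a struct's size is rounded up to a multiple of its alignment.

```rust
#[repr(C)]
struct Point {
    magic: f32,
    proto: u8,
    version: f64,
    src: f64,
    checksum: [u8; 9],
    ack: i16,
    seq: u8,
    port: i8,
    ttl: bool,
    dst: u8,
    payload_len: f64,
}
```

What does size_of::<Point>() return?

@0: magic [4B, align 4] → 4
@4: proto [1B, align 1] → 5
+3 pad (align 8)
@8: version [8B, align 8] → 16
@16: src [8B, align 8] → 24
@24: checksum [9B, align 1] → 33
+1 pad (align 2)
@34: ack [2B, align 2] → 36
@36: seq [1B, align 1] → 37
@37: port [1B, align 1] → 38
@38: ttl [1B, align 1] → 39
@39: dst [1B, align 1] → 40
@40: payload_len [8B, align 8] → 48
size 48, align 8

48 bytes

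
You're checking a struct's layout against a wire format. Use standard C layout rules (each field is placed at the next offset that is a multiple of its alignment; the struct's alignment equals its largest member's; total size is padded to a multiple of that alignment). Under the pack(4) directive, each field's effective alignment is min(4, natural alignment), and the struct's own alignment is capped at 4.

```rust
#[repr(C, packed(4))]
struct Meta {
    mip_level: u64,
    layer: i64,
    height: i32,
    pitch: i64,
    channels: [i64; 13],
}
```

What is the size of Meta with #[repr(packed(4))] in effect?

132

@0: mip_level [8B, align 4] → 8
@8: layer [8B, align 4] → 16
@16: height [4B, align 4] → 20
@20: pitch [8B, align 4] → 28
@28: channels [104B, align 4] → 132
size 132, align 4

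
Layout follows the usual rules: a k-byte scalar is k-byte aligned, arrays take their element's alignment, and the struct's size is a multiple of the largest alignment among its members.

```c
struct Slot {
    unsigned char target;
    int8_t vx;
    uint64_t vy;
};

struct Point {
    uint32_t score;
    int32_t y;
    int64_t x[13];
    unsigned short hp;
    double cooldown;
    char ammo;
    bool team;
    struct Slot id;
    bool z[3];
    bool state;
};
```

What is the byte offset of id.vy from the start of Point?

Slot: 0..1  target  (1B, 1-aligned); 1..2  vx  (1B, 1-aligned); 2..8  -- padding (6B); 8..16  vy  (8B, 8-aligned); sizeof = 16, alignof = 8
0..4  score  (4B, 4-aligned)
4..8  y  (4B, 4-aligned)
8..112  x  (104B, 8-aligned)
112..114  hp  (2B, 2-aligned)
114..120  -- padding (6B)
120..128  cooldown  (8B, 8-aligned)
128..129  ammo  (1B, 1-aligned)
129..130  team  (1B, 1-aligned)
130..136  -- padding (6B)
136..152  id  (16B, 8-aligned)
within Slot: vy at 8
136 + 8 = 144

144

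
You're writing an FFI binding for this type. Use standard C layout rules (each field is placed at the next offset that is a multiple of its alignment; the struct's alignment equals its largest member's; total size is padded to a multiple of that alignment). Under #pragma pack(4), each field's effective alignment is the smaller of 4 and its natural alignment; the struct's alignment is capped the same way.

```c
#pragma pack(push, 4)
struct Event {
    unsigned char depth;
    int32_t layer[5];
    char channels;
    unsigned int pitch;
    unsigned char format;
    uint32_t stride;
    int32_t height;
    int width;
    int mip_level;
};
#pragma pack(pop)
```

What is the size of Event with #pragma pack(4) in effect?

52

@0: depth [1B, align 1] → 1
+3 pad (align 4)
@4: layer [20B, align 4] → 24
@24: channels [1B, align 1] → 25
+3 pad (align 4)
@28: pitch [4B, align 4] → 32
@32: format [1B, align 1] → 33
+3 pad (align 4)
@36: stride [4B, align 4] → 40
@40: height [4B, align 4] → 44
@44: width [4B, align 4] → 48
@48: mip_level [4B, align 4] → 52
size 52, align 4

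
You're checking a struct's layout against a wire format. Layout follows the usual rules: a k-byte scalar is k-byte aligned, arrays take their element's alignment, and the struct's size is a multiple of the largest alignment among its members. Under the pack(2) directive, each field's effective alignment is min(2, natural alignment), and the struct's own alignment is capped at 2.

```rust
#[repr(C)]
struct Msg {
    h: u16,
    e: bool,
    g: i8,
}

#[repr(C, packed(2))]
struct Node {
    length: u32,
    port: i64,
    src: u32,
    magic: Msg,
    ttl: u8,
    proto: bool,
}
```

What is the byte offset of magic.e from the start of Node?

18

Msg: @0: h [2B, align 2] → 2; @2: e [1B, align 1] → 3; @3: g [1B, align 1] → 4; size 4, align 2
@0: length [4B, align 2] → 4
@4: port [8B, align 2] → 12
@12: src [4B, align 2] → 16
@16: magic [4B, align 2] → 20
within Msg: e at 2
16 + 2 = 18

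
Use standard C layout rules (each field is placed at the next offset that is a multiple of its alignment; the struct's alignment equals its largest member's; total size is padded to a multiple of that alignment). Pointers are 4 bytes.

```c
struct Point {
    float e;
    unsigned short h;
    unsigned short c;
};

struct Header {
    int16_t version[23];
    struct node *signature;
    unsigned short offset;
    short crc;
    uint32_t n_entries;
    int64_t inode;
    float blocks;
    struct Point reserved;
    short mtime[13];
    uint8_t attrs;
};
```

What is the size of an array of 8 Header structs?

Point: e at 0 (size 4, align 4) → ends 4; h at 4 (size 2, align 2) → ends 6; c at 6 (size 2, align 2) → ends 8; total 8 bytes, alignment 4
version at 0 (size 46, align 2) → ends 46
pad 2 to align 4 for signature
signature at 48 (size 4, align 4) → ends 52
offset at 52 (size 2, align 2) → ends 54
crc at 54 (size 2, align 2) → ends 56
n_entries at 56 (size 4, align 4) → ends 60
pad 4 to align 8 for inode
inode at 64 (size 8, align 8) → ends 72
blocks at 72 (size 4, align 4) → ends 76
reserved at 76 (size 8, align 4) → ends 84
mtime at 84 (size 26, align 2) → ends 110
attrs at 110 (size 1, align 1) → ends 111
tail pad 1 to reach multiple of 8
total 112 bytes, alignment 8
array of 8: 8 × 112 = 896

896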